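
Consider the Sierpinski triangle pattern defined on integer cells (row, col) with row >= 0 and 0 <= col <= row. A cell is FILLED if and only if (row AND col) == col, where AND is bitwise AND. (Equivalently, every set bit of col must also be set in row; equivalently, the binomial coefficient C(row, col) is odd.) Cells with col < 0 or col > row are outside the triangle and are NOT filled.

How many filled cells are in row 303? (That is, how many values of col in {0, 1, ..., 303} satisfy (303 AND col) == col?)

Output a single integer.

Answer: 64

Derivation:
303 in binary = 100101111
popcount(303) = number of 1-bits in 100101111 = 6
A col c satisfies (303 AND c) == c iff every set bit of c is also set in 303; each of the 6 set bits of 303 can independently be on or off in c.
count = 2^6 = 64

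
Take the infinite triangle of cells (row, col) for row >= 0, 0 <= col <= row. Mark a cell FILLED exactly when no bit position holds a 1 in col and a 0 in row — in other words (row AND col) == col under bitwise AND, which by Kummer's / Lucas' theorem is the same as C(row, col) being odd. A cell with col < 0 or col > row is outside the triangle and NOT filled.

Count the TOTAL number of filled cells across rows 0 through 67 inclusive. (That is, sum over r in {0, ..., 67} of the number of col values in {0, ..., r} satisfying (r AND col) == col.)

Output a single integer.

Answer: 747

Derivation:
r0=0 pc0: +1 =1
r1=1 pc1: +2 =3
r2=10 pc1: +2 =5
r3=11 pc2: +4 =9
r4=100 pc1: +2 =11
r5=101 pc2: +4 =15
r6=110 pc2: +4 =19
r7=111 pc3: +8 =27
r8=1000 pc1: +2 =29
r9=1001 pc2: +4 =33
r10=1010 pc2: +4 =37
r11=1011 pc3: +8 =45
r12=1100 pc2: +4 =49
r13=1101 pc3: +8 =57
r14=1110 pc3: +8 =65
r15=1111 pc4: +16 =81
r16=10000 pc1: +2 =83
r17=10001 pc2: +4 =87
r18=10010 pc2: +4 =91
r19=10011 pc3: +8 =99
r20=10100 pc2: +4 =103
r21=10101 pc3: +8 =111
r22=10110 pc3: +8 =119
r23=10111 pc4: +16 =135
r24=11000 pc2: +4 =139
r25=11001 pc3: +8 =147
r26=11010 pc3: +8 =155
r27=11011 pc4: +16 =171
r28=11100 pc3: +8 =179
r29=11101 pc4: +16 =195
r30=11110 pc4: +16 =211
r31=11111 pc5: +32 =243
r32=100000 pc1: +2 =245
r33=100001 pc2: +4 =249
r34=100010 pc2: +4 =253
r35=100011 pc3: +8 =261
r36=100100 pc2: +4 =265
r37=100101 pc3: +8 =273
r38=100110 pc3: +8 =281
r39=100111 pc4: +16 =297
r40=101000 pc2: +4 =301
r41=101001 pc3: +8 =309
r42=101010 pc3: +8 =317
r43=101011 pc4: +16 =333
r44=101100 pc3: +8 =341
r45=101101 pc4: +16 =357
r46=101110 pc4: +16 =373
r47=101111 pc5: +32 =405
r48=110000 pc2: +4 =409
r49=110001 pc3: +8 =417
r50=110010 pc3: +8 =425
r51=110011 pc4: +16 =441
r52=110100 pc3: +8 =449
r53=110101 pc4: +16 =465
r54=110110 pc4: +16 =481
r55=110111 pc5: +32 =513
r56=111000 pc3: +8 =521
r57=111001 pc4: +16 =537
r58=111010 pc4: +16 =553
r59=111011 pc5: +32 =585
r60=111100 pc4: +16 =601
r61=111101 pc5: +32 =633
r62=111110 pc5: +32 =665
r63=111111 pc6: +64 =729
r64=1000000 pc1: +2 =731
r65=1000001 pc2: +4 =735
r66=1000010 pc2: +4 =739
r67=1000011 pc3: +8 =747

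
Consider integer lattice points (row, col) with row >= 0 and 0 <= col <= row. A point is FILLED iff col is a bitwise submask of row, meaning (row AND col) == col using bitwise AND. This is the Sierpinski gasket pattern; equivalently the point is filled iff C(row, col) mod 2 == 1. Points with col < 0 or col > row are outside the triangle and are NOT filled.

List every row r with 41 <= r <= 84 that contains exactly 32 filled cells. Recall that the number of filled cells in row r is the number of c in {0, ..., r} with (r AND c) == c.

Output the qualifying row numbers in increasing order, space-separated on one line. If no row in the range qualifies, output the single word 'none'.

Row r has 2^popcount(r) filled cells, so we need popcount(r) = log2(32) = 5.
Scan r = 41..84 and keep those with exactly 5 one-bits:
r=41=101001 popcount=3 -> skip
r=42=101010 popcount=3 -> skip
r=43=101011 popcount=4 -> skip
r=44=101100 popcount=3 -> skip
r=45=101101 popcount=4 -> skip
r=46=101110 popcount=4 -> skip
r=47=101111 popcount=5 -> KEEP
r=48=110000 popcount=2 -> skip
r=49=110001 popcount=3 -> skip
r=50=110010 popcount=3 -> skip
r=51=110011 popcount=4 -> skip
r=52=110100 popcount=3 -> skip
r=53=110101 popcount=4 -> skip
r=54=110110 popcount=4 -> skip
r=55=110111 popcount=5 -> KEEP
r=56=111000 popcount=3 -> skip
r=57=111001 popcount=4 -> skip
r=58=111010 popcount=4 -> skip
r=59=111011 popcount=5 -> KEEP
r=60=111100 popcount=4 -> skip
r=61=111101 popcount=5 -> KEEP
r=62=111110 popcount=5 -> KEEP
r=63=111111 popcount=6 -> skip
r=64=1000000 popcount=1 -> skip
r=65=1000001 popcount=2 -> skip
r=66=1000010 popcount=2 -> skip
r=67=1000011 popcount=3 -> skip
r=68=1000100 popcount=2 -> skip
r=69=1000101 popcount=3 -> skip
r=70=1000110 popcount=3 -> skip
r=71=1000111 popcount=4 -> skip
r=72=1001000 popcount=2 -> skip
r=73=1001001 popcount=3 -> skip
r=74=1001010 popcount=3 -> skip
r=75=1001011 popcount=4 -> skip
r=76=1001100 popcount=3 -> skip
r=77=1001101 popcount=4 -> skip
r=78=1001110 popcount=4 -> skip
r=79=1001111 popcount=5 -> KEEP
r=80=1010000 popcount=2 -> skip
r=81=1010001 popcount=3 -> skip
r=82=1010010 popcount=3 -> skip
r=83=1010011 popcount=4 -> skip
r=84=1010100 popcount=3 -> skip
Kept rows: 47 55 59 61 62 79

Answer: 47 55 59 61 62 79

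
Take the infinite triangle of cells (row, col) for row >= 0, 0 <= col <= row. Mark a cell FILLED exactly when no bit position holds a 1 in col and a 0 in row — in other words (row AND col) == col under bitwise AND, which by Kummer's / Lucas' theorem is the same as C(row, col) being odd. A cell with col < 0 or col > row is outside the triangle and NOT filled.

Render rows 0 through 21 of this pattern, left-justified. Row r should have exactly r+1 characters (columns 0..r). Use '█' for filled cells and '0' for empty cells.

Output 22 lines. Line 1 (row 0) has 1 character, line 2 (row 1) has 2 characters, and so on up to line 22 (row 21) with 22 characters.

Answer: █
██
█0█
████
█000█
██00██
█0█0█0█
████████
█0000000█
██000000██
█0█00000█0█
████0000████
█000█000█000█
██00██00██00██
█0█0█0█0█0█0█0█
████████████████
█000000000000000█
██00000000000000██
█0█0000000000000█0█
████000000000000████
█000█00000000000█000█
██00██0000000000██00██

Derivation:
r0=0: █
r1=1: ██
r2=10: █0█
r3=11: ████
r4=100: █000█
r5=101: ██00██
r6=110: █0█0█0█
r7=111: ████████
r8=1000: █0000000█
r9=1001: ██000000██
r10=1010: █0█00000█0█
r11=1011: ████0000████
r12=1100: █000█000█000█
r13=1101: ██00██00██00██
r14=1110: █0█0█0█0█0█0█0█
r15=1111: ████████████████
r16=10000: █000000000000000█
r17=10001: ██00000000000000██
r18=10010: █0█0000000000000█0█
r19=10011: ████000000000000████
r20=10100: █000█00000000000█000█
r21=10101: ██00██0000000000██00██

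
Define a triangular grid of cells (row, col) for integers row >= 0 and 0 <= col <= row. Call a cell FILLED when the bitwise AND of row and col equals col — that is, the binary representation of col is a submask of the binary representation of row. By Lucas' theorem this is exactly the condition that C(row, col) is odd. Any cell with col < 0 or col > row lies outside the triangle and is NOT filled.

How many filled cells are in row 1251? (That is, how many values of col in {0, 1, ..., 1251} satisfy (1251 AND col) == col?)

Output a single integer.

Answer: 64

Derivation:
1251 in binary = 10011100011
popcount(1251) = number of 1-bits in 10011100011 = 6
A col c satisfies (1251 AND c) == c iff every set bit of c is also set in 1251; each of the 6 set bits of 1251 can independently be on or off in c.
count = 2^6 = 64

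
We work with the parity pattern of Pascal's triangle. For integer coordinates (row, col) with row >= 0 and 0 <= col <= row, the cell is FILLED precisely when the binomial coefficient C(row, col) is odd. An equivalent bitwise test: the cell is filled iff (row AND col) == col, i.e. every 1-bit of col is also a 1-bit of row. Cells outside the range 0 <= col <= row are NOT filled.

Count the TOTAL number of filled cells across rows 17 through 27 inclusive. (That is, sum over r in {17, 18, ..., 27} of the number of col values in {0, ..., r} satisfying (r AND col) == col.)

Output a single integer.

r17=10001 pc2: +4 =4
r18=10010 pc2: +4 =8
r19=10011 pc3: +8 =16
r20=10100 pc2: +4 =20
r21=10101 pc3: +8 =28
r22=10110 pc3: +8 =36
r23=10111 pc4: +16 =52
r24=11000 pc2: +4 =56
r25=11001 pc3: +8 =64
r26=11010 pc3: +8 =72
r27=11011 pc4: +16 =88

Answer: 88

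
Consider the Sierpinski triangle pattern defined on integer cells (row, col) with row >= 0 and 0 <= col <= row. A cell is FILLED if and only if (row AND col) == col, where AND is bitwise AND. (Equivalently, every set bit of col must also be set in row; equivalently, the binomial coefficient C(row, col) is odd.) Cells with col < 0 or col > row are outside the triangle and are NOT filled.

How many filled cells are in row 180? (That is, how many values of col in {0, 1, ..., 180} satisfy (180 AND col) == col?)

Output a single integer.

Answer: 16

Derivation:
180 in binary = 10110100
popcount(180) = number of 1-bits in 10110100 = 4
A col c satisfies (180 AND c) == c iff every set bit of c is also set in 180; each of the 4 set bits of 180 can independently be on or off in c.
count = 2^4 = 16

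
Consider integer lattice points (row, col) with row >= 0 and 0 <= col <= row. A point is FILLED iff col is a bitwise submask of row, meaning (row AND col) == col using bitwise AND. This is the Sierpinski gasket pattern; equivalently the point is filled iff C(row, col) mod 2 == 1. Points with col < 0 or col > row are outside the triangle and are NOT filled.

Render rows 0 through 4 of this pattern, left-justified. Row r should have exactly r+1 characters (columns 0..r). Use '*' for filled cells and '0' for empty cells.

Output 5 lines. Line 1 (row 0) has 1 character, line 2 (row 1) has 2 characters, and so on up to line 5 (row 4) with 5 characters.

Answer: *
**
*0*
****
*000*

Derivation:
r0=0: *
r1=1: **
r2=10: *0*
r3=11: ****
r4=100: *000*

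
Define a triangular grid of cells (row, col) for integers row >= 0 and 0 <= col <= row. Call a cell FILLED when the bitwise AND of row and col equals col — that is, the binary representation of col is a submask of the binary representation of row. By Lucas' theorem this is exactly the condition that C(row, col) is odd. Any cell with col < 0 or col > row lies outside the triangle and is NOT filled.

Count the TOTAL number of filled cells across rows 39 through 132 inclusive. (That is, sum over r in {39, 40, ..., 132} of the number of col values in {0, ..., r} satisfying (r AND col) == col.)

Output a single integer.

r39=100111 pc4: +16 =16
r40=101000 pc2: +4 =20
r41=101001 pc3: +8 =28
r42=101010 pc3: +8 =36
r43=101011 pc4: +16 =52
r44=101100 pc3: +8 =60
r45=101101 pc4: +16 =76
r46=101110 pc4: +16 =92
r47=101111 pc5: +32 =124
r48=110000 pc2: +4 =128
r49=110001 pc3: +8 =136
r50=110010 pc3: +8 =144
r51=110011 pc4: +16 =160
r52=110100 pc3: +8 =168
r53=110101 pc4: +16 =184
r54=110110 pc4: +16 =200
r55=110111 pc5: +32 =232
r56=111000 pc3: +8 =240
r57=111001 pc4: +16 =256
r58=111010 pc4: +16 =272
r59=111011 pc5: +32 =304
r60=111100 pc4: +16 =320
r61=111101 pc5: +32 =352
r62=111110 pc5: +32 =384
r63=111111 pc6: +64 =448
r64=1000000 pc1: +2 =450
r65=1000001 pc2: +4 =454
r66=1000010 pc2: +4 =458
r67=1000011 pc3: +8 =466
r68=1000100 pc2: +4 =470
r69=1000101 pc3: +8 =478
r70=1000110 pc3: +8 =486
r71=1000111 pc4: +16 =502
r72=1001000 pc2: +4 =506
r73=1001001 pc3: +8 =514
r74=1001010 pc3: +8 =522
r75=1001011 pc4: +16 =538
r76=1001100 pc3: +8 =546
r77=1001101 pc4: +16 =562
r78=1001110 pc4: +16 =578
r79=1001111 pc5: +32 =610
r80=1010000 pc2: +4 =614
r81=1010001 pc3: +8 =622
r82=1010010 pc3: +8 =630
r83=1010011 pc4: +16 =646
r84=1010100 pc3: +8 =654
r85=1010101 pc4: +16 =670
r86=1010110 pc4: +16 =686
r87=1010111 pc5: +32 =718
r88=1011000 pc3: +8 =726
r89=1011001 pc4: +16 =742
r90=1011010 pc4: +16 =758
r91=1011011 pc5: +32 =790
r92=1011100 pc4: +16 =806
r93=1011101 pc5: +32 =838
r94=1011110 pc5: +32 =870
r95=1011111 pc6: +64 =934
r96=1100000 pc2: +4 =938
r97=1100001 pc3: +8 =946
r98=1100010 pc3: +8 =954
r99=1100011 pc4: +16 =970
r100=1100100 pc3: +8 =978
r101=1100101 pc4: +16 =994
r102=1100110 pc4: +16 =1010
r103=1100111 pc5: +32 =1042
r104=1101000 pc3: +8 =1050
r105=1101001 pc4: +16 =1066
r106=1101010 pc4: +16 =1082
r107=1101011 pc5: +32 =1114
r108=1101100 pc4: +16 =1130
r109=1101101 pc5: +32 =1162
r110=1101110 pc5: +32 =1194
r111=1101111 pc6: +64 =1258
r112=1110000 pc3: +8 =1266
r113=1110001 pc4: +16 =1282
r114=1110010 pc4: +16 =1298
r115=1110011 pc5: +32 =1330
r116=1110100 pc4: +16 =1346
r117=1110101 pc5: +32 =1378
r118=1110110 pc5: +32 =1410
r119=1110111 pc6: +64 =1474
r120=1111000 pc4: +16 =1490
r121=1111001 pc5: +32 =1522
r122=1111010 pc5: +32 =1554
r123=1111011 pc6: +64 =1618
r124=1111100 pc5: +32 =1650
r125=1111101 pc6: +64 =1714
r126=1111110 pc6: +64 =1778
r127=1111111 pc7: +128 =1906
r128=10000000 pc1: +2 =1908
r129=10000001 pc2: +4 =1912
r130=10000010 pc2: +4 =1916
r131=10000011 pc3: +8 =1924
r132=10000100 pc2: +4 =1928

Answer: 1928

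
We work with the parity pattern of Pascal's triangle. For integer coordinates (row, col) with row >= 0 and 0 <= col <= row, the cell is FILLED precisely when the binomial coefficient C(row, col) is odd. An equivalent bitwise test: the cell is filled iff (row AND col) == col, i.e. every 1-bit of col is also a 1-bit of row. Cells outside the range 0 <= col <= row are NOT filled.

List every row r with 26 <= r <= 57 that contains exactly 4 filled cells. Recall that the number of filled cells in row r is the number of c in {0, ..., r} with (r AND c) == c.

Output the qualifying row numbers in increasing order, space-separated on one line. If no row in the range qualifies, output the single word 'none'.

Answer: 33 34 36 40 48

Derivation:
Row r has 2^popcount(r) filled cells, so we need popcount(r) = log2(4) = 2.
Scan r = 26..57 and keep those with exactly 2 one-bits:
r=26=11010 popcount=3 -> skip
r=27=11011 popcount=4 -> skip
r=28=11100 popcount=3 -> skip
r=29=11101 popcount=4 -> skip
r=30=11110 popcount=4 -> skip
r=31=11111 popcount=5 -> skip
r=32=100000 popcount=1 -> skip
r=33=100001 popcount=2 -> KEEP
r=34=100010 popcount=2 -> KEEP
r=35=100011 popcount=3 -> skip
r=36=100100 popcount=2 -> KEEP
r=37=100101 popcount=3 -> skip
r=38=100110 popcount=3 -> skip
r=39=100111 popcount=4 -> skip
r=40=101000 popcount=2 -> KEEP
r=41=101001 popcount=3 -> skip
r=42=101010 popcount=3 -> skip
r=43=101011 popcount=4 -> skip
r=44=101100 popcount=3 -> skip
r=45=101101 popcount=4 -> skip
r=46=101110 popcount=4 -> skip
r=47=101111 popcount=5 -> skip
r=48=110000 popcount=2 -> KEEP
r=49=110001 popcount=3 -> skip
r=50=110010 popcount=3 -> skip
r=51=110011 popcount=4 -> skip
r=52=110100 popcount=3 -> skip
r=53=110101 popcount=4 -> skip
r=54=110110 popcount=4 -> skip
r=55=110111 popcount=5 -> skip
r=56=111000 popcount=3 -> skip
r=57=111001 popcount=4 -> skip
Kept rows: 33 34 36 40 48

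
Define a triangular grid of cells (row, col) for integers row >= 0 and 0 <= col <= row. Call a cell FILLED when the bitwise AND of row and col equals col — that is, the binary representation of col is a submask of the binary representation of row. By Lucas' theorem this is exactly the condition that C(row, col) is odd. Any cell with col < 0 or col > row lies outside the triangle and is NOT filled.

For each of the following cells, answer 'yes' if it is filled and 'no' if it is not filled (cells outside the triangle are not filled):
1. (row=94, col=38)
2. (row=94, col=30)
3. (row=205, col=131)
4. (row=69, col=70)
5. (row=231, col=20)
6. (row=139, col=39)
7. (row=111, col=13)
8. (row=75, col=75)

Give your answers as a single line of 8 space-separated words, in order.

Answer: no yes no no no no yes yes

Derivation:
(94,38): row=0b1011110, col=0b100110, row AND col = 0b110 = 6; 6 != 38 -> empty
(94,30): row=0b1011110, col=0b11110, row AND col = 0b11110 = 30; 30 == 30 -> filled
(205,131): row=0b11001101, col=0b10000011, row AND col = 0b10000001 = 129; 129 != 131 -> empty
(69,70): col outside [0, 69] -> not filled
(231,20): row=0b11100111, col=0b10100, row AND col = 0b100 = 4; 4 != 20 -> empty
(139,39): row=0b10001011, col=0b100111, row AND col = 0b11 = 3; 3 != 39 -> empty
(111,13): row=0b1101111, col=0b1101, row AND col = 0b1101 = 13; 13 == 13 -> filled
(75,75): row=0b1001011, col=0b1001011, row AND col = 0b1001011 = 75; 75 == 75 -> filled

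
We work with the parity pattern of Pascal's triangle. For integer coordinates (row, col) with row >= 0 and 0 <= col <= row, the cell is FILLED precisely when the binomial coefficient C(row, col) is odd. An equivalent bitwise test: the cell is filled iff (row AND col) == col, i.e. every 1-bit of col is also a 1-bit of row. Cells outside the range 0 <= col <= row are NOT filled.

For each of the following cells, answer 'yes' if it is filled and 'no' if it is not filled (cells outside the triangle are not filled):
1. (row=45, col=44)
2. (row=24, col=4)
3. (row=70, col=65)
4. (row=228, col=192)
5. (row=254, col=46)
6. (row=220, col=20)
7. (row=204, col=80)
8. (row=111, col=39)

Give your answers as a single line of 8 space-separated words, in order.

(45,44): row=0b101101, col=0b101100, row AND col = 0b101100 = 44; 44 == 44 -> filled
(24,4): row=0b11000, col=0b100, row AND col = 0b0 = 0; 0 != 4 -> empty
(70,65): row=0b1000110, col=0b1000001, row AND col = 0b1000000 = 64; 64 != 65 -> empty
(228,192): row=0b11100100, col=0b11000000, row AND col = 0b11000000 = 192; 192 == 192 -> filled
(254,46): row=0b11111110, col=0b101110, row AND col = 0b101110 = 46; 46 == 46 -> filled
(220,20): row=0b11011100, col=0b10100, row AND col = 0b10100 = 20; 20 == 20 -> filled
(204,80): row=0b11001100, col=0b1010000, row AND col = 0b1000000 = 64; 64 != 80 -> empty
(111,39): row=0b1101111, col=0b100111, row AND col = 0b100111 = 39; 39 == 39 -> filled

Answer: yes no no yes yes yes no yes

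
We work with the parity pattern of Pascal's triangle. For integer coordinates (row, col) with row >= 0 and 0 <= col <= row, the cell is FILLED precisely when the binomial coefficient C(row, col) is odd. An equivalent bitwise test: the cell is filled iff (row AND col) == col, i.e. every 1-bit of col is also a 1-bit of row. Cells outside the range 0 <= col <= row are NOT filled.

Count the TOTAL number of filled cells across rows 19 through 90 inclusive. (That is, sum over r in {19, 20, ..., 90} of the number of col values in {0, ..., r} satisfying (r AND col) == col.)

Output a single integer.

Answer: 948

Derivation:
r19=10011 pc3: +8 =8
r20=10100 pc2: +4 =12
r21=10101 pc3: +8 =20
r22=10110 pc3: +8 =28
r23=10111 pc4: +16 =44
r24=11000 pc2: +4 =48
r25=11001 pc3: +8 =56
r26=11010 pc3: +8 =64
r27=11011 pc4: +16 =80
r28=11100 pc3: +8 =88
r29=11101 pc4: +16 =104
r30=11110 pc4: +16 =120
r31=11111 pc5: +32 =152
r32=100000 pc1: +2 =154
r33=100001 pc2: +4 =158
r34=100010 pc2: +4 =162
r35=100011 pc3: +8 =170
r36=100100 pc2: +4 =174
r37=100101 pc3: +8 =182
r38=100110 pc3: +8 =190
r39=100111 pc4: +16 =206
r40=101000 pc2: +4 =210
r41=101001 pc3: +8 =218
r42=101010 pc3: +8 =226
r43=101011 pc4: +16 =242
r44=101100 pc3: +8 =250
r45=101101 pc4: +16 =266
r46=101110 pc4: +16 =282
r47=101111 pc5: +32 =314
r48=110000 pc2: +4 =318
r49=110001 pc3: +8 =326
r50=110010 pc3: +8 =334
r51=110011 pc4: +16 =350
r52=110100 pc3: +8 =358
r53=110101 pc4: +16 =374
r54=110110 pc4: +16 =390
r55=110111 pc5: +32 =422
r56=111000 pc3: +8 =430
r57=111001 pc4: +16 =446
r58=111010 pc4: +16 =462
r59=111011 pc5: +32 =494
r60=111100 pc4: +16 =510
r61=111101 pc5: +32 =542
r62=111110 pc5: +32 =574
r63=111111 pc6: +64 =638
r64=1000000 pc1: +2 =640
r65=1000001 pc2: +4 =644
r66=1000010 pc2: +4 =648
r67=1000011 pc3: +8 =656
r68=1000100 pc2: +4 =660
r69=1000101 pc3: +8 =668
r70=1000110 pc3: +8 =676
r71=1000111 pc4: +16 =692
r72=1001000 pc2: +4 =696
r73=1001001 pc3: +8 =704
r74=1001010 pc3: +8 =712
r75=1001011 pc4: +16 =728
r76=1001100 pc3: +8 =736
r77=1001101 pc4: +16 =752
r78=1001110 pc4: +16 =768
r79=1001111 pc5: +32 =800
r80=1010000 pc2: +4 =804
r81=1010001 pc3: +8 =812
r82=1010010 pc3: +8 =820
r83=1010011 pc4: +16 =836
r84=1010100 pc3: +8 =844
r85=1010101 pc4: +16 =860
r86=1010110 pc4: +16 =876
r87=1010111 pc5: +32 =908
r88=1011000 pc3: +8 =916
r89=1011001 pc4: +16 =932
r90=1011010 pc4: +16 =948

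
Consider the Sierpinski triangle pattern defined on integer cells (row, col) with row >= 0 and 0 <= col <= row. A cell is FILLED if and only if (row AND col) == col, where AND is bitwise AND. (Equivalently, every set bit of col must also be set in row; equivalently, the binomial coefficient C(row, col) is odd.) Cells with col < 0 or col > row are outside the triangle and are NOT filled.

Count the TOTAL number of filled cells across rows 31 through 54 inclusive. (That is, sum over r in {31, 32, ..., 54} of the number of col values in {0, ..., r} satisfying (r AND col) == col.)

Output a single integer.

r31=11111 pc5: +32 =32
r32=100000 pc1: +2 =34
r33=100001 pc2: +4 =38
r34=100010 pc2: +4 =42
r35=100011 pc3: +8 =50
r36=100100 pc2: +4 =54
r37=100101 pc3: +8 =62
r38=100110 pc3: +8 =70
r39=100111 pc4: +16 =86
r40=101000 pc2: +4 =90
r41=101001 pc3: +8 =98
r42=101010 pc3: +8 =106
r43=101011 pc4: +16 =122
r44=101100 pc3: +8 =130
r45=101101 pc4: +16 =146
r46=101110 pc4: +16 =162
r47=101111 pc5: +32 =194
r48=110000 pc2: +4 =198
r49=110001 pc3: +8 =206
r50=110010 pc3: +8 =214
r51=110011 pc4: +16 =230
r52=110100 pc3: +8 =238
r53=110101 pc4: +16 =254
r54=110110 pc4: +16 =270

Answer: 270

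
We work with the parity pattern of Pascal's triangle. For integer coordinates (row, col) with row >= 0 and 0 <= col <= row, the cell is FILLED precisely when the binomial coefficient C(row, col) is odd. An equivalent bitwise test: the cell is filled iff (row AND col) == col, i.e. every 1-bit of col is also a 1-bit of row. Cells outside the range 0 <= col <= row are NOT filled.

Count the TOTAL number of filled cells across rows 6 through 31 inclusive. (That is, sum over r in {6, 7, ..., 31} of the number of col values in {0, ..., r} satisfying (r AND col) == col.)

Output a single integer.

Answer: 228

Derivation:
r6=110 pc2: +4 =4
r7=111 pc3: +8 =12
r8=1000 pc1: +2 =14
r9=1001 pc2: +4 =18
r10=1010 pc2: +4 =22
r11=1011 pc3: +8 =30
r12=1100 pc2: +4 =34
r13=1101 pc3: +8 =42
r14=1110 pc3: +8 =50
r15=1111 pc4: +16 =66
r16=10000 pc1: +2 =68
r17=10001 pc2: +4 =72
r18=10010 pc2: +4 =76
r19=10011 pc3: +8 =84
r20=10100 pc2: +4 =88
r21=10101 pc3: +8 =96
r22=10110 pc3: +8 =104
r23=10111 pc4: +16 =120
r24=11000 pc2: +4 =124
r25=11001 pc3: +8 =132
r26=11010 pc3: +8 =140
r27=11011 pc4: +16 =156
r28=11100 pc3: +8 =164
r29=11101 pc4: +16 =180
r30=11110 pc4: +16 =196
r31=11111 pc5: +32 =228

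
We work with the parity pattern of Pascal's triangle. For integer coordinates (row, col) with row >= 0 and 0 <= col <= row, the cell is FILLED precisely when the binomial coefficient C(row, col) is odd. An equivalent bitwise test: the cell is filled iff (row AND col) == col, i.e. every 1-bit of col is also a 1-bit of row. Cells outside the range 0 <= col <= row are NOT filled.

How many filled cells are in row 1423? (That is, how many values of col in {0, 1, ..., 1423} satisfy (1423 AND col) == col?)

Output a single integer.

1423 in binary = 10110001111
popcount(1423) = number of 1-bits in 10110001111 = 7
A col c satisfies (1423 AND c) == c iff every set bit of c is also set in 1423; each of the 7 set bits of 1423 can independently be on or off in c.
count = 2^7 = 128

Answer: 128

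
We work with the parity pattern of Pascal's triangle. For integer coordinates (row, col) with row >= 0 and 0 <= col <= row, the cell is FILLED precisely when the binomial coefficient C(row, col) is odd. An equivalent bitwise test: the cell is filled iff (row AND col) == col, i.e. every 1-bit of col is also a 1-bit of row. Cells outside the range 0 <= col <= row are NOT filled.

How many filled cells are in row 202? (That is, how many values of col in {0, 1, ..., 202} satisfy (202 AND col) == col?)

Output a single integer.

202 in binary = 11001010
popcount(202) = number of 1-bits in 11001010 = 4
A col c satisfies (202 AND c) == c iff every set bit of c is also set in 202; each of the 4 set bits of 202 can independently be on or off in c.
count = 2^4 = 16

Answer: 16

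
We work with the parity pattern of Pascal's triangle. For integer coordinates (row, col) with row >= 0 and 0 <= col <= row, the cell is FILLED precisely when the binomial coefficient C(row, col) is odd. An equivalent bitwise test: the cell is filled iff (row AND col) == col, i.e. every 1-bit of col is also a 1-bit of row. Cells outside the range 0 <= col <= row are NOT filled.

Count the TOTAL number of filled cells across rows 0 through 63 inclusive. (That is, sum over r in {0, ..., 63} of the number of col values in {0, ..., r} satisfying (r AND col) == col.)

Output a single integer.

r0=0 pc0: +1 =1
r1=1 pc1: +2 =3
r2=10 pc1: +2 =5
r3=11 pc2: +4 =9
r4=100 pc1: +2 =11
r5=101 pc2: +4 =15
r6=110 pc2: +4 =19
r7=111 pc3: +8 =27
r8=1000 pc1: +2 =29
r9=1001 pc2: +4 =33
r10=1010 pc2: +4 =37
r11=1011 pc3: +8 =45
r12=1100 pc2: +4 =49
r13=1101 pc3: +8 =57
r14=1110 pc3: +8 =65
r15=1111 pc4: +16 =81
r16=10000 pc1: +2 =83
r17=10001 pc2: +4 =87
r18=10010 pc2: +4 =91
r19=10011 pc3: +8 =99
r20=10100 pc2: +4 =103
r21=10101 pc3: +8 =111
r22=10110 pc3: +8 =119
r23=10111 pc4: +16 =135
r24=11000 pc2: +4 =139
r25=11001 pc3: +8 =147
r26=11010 pc3: +8 =155
r27=11011 pc4: +16 =171
r28=11100 pc3: +8 =179
r29=11101 pc4: +16 =195
r30=11110 pc4: +16 =211
r31=11111 pc5: +32 =243
r32=100000 pc1: +2 =245
r33=100001 pc2: +4 =249
r34=100010 pc2: +4 =253
r35=100011 pc3: +8 =261
r36=100100 pc2: +4 =265
r37=100101 pc3: +8 =273
r38=100110 pc3: +8 =281
r39=100111 pc4: +16 =297
r40=101000 pc2: +4 =301
r41=101001 pc3: +8 =309
r42=101010 pc3: +8 =317
r43=101011 pc4: +16 =333
r44=101100 pc3: +8 =341
r45=101101 pc4: +16 =357
r46=101110 pc4: +16 =373
r47=101111 pc5: +32 =405
r48=110000 pc2: +4 =409
r49=110001 pc3: +8 =417
r50=110010 pc3: +8 =425
r51=110011 pc4: +16 =441
r52=110100 pc3: +8 =449
r53=110101 pc4: +16 =465
r54=110110 pc4: +16 =481
r55=110111 pc5: +32 =513
r56=111000 pc3: +8 =521
r57=111001 pc4: +16 =537
r58=111010 pc4: +16 =553
r59=111011 pc5: +32 =585
r60=111100 pc4: +16 =601
r61=111101 pc5: +32 =633
r62=111110 pc5: +32 =665
r63=111111 pc6: +64 =729

Answer: 729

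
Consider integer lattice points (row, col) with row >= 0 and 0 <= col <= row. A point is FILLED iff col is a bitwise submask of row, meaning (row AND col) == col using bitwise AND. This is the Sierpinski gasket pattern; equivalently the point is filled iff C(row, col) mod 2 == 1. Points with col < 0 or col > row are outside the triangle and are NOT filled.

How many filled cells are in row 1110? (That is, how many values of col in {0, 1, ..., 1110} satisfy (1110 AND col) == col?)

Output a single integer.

1110 in binary = 10001010110
popcount(1110) = number of 1-bits in 10001010110 = 5
A col c satisfies (1110 AND c) == c iff every set bit of c is also set in 1110; each of the 5 set bits of 1110 can independently be on or off in c.
count = 2^5 = 32

Answer: 32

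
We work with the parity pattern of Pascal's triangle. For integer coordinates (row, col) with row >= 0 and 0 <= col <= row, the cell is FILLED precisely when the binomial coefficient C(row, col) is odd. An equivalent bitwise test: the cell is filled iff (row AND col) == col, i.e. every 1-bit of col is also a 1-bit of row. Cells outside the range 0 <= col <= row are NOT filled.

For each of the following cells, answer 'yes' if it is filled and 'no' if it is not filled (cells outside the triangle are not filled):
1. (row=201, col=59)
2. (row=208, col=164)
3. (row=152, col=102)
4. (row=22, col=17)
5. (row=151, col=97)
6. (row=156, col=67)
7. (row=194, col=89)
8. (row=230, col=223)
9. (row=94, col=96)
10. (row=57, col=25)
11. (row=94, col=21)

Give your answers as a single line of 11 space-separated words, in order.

Answer: no no no no no no no no no yes no

Derivation:
(201,59): row=0b11001001, col=0b111011, row AND col = 0b1001 = 9; 9 != 59 -> empty
(208,164): row=0b11010000, col=0b10100100, row AND col = 0b10000000 = 128; 128 != 164 -> empty
(152,102): row=0b10011000, col=0b1100110, row AND col = 0b0 = 0; 0 != 102 -> empty
(22,17): row=0b10110, col=0b10001, row AND col = 0b10000 = 16; 16 != 17 -> empty
(151,97): row=0b10010111, col=0b1100001, row AND col = 0b1 = 1; 1 != 97 -> empty
(156,67): row=0b10011100, col=0b1000011, row AND col = 0b0 = 0; 0 != 67 -> empty
(194,89): row=0b11000010, col=0b1011001, row AND col = 0b1000000 = 64; 64 != 89 -> empty
(230,223): row=0b11100110, col=0b11011111, row AND col = 0b11000110 = 198; 198 != 223 -> empty
(94,96): col outside [0, 94] -> not filled
(57,25): row=0b111001, col=0b11001, row AND col = 0b11001 = 25; 25 == 25 -> filled
(94,21): row=0b1011110, col=0b10101, row AND col = 0b10100 = 20; 20 != 21 -> empty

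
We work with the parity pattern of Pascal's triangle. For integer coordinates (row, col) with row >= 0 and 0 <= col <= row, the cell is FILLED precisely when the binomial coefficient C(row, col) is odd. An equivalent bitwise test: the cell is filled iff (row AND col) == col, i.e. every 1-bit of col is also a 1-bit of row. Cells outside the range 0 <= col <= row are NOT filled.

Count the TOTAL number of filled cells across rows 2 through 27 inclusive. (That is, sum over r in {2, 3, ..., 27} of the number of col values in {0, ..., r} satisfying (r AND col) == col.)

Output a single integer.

Answer: 168

Derivation:
r2=10 pc1: +2 =2
r3=11 pc2: +4 =6
r4=100 pc1: +2 =8
r5=101 pc2: +4 =12
r6=110 pc2: +4 =16
r7=111 pc3: +8 =24
r8=1000 pc1: +2 =26
r9=1001 pc2: +4 =30
r10=1010 pc2: +4 =34
r11=1011 pc3: +8 =42
r12=1100 pc2: +4 =46
r13=1101 pc3: +8 =54
r14=1110 pc3: +8 =62
r15=1111 pc4: +16 =78
r16=10000 pc1: +2 =80
r17=10001 pc2: +4 =84
r18=10010 pc2: +4 =88
r19=10011 pc3: +8 =96
r20=10100 pc2: +4 =100
r21=10101 pc3: +8 =108
r22=10110 pc3: +8 =116
r23=10111 pc4: +16 =132
r24=11000 pc2: +4 =136
r25=11001 pc3: +8 =144
r26=11010 pc3: +8 =152
r27=11011 pc4: +16 =168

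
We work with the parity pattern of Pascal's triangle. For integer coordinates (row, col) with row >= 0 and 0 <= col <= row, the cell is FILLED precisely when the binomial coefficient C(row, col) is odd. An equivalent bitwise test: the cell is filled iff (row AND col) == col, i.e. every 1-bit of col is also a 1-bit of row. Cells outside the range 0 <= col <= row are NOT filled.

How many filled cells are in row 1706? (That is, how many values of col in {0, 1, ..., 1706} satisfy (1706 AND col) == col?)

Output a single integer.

Answer: 64

Derivation:
1706 in binary = 11010101010
popcount(1706) = number of 1-bits in 11010101010 = 6
A col c satisfies (1706 AND c) == c iff every set bit of c is also set in 1706; each of the 6 set bits of 1706 can independently be on or off in c.
count = 2^6 = 64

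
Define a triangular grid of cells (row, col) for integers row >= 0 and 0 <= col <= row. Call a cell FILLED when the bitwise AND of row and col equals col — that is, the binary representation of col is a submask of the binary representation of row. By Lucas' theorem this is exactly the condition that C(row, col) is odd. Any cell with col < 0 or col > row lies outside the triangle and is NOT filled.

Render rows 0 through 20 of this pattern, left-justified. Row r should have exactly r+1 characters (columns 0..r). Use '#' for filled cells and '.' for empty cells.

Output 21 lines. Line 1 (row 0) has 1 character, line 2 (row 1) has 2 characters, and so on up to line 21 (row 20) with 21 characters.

Answer: #
##
#.#
####
#...#
##..##
#.#.#.#
########
#.......#
##......##
#.#.....#.#
####....####
#...#...#...#
##..##..##..##
#.#.#.#.#.#.#.#
################
#...............#
##..............##
#.#.............#.#
####............####
#...#...........#...#

Derivation:
r0=0: #
r1=1: ##
r2=10: #.#
r3=11: ####
r4=100: #...#
r5=101: ##..##
r6=110: #.#.#.#
r7=111: ########
r8=1000: #.......#
r9=1001: ##......##
r10=1010: #.#.....#.#
r11=1011: ####....####
r12=1100: #...#...#...#
r13=1101: ##..##..##..##
r14=1110: #.#.#.#.#.#.#.#
r15=1111: ################
r16=10000: #...............#
r17=10001: ##..............##
r18=10010: #.#.............#.#
r19=10011: ####............####
r20=10100: #...#...........#...#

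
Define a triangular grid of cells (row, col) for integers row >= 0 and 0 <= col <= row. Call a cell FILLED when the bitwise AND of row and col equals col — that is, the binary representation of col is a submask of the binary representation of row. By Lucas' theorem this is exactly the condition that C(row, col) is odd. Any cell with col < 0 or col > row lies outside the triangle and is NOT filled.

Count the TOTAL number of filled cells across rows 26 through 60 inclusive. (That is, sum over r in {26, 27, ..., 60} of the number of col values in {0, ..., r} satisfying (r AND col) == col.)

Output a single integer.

Answer: 454

Derivation:
r26=11010 pc3: +8 =8
r27=11011 pc4: +16 =24
r28=11100 pc3: +8 =32
r29=11101 pc4: +16 =48
r30=11110 pc4: +16 =64
r31=11111 pc5: +32 =96
r32=100000 pc1: +2 =98
r33=100001 pc2: +4 =102
r34=100010 pc2: +4 =106
r35=100011 pc3: +8 =114
r36=100100 pc2: +4 =118
r37=100101 pc3: +8 =126
r38=100110 pc3: +8 =134
r39=100111 pc4: +16 =150
r40=101000 pc2: +4 =154
r41=101001 pc3: +8 =162
r42=101010 pc3: +8 =170
r43=101011 pc4: +16 =186
r44=101100 pc3: +8 =194
r45=101101 pc4: +16 =210
r46=101110 pc4: +16 =226
r47=101111 pc5: +32 =258
r48=110000 pc2: +4 =262
r49=110001 pc3: +8 =270
r50=110010 pc3: +8 =278
r51=110011 pc4: +16 =294
r52=110100 pc3: +8 =302
r53=110101 pc4: +16 =318
r54=110110 pc4: +16 =334
r55=110111 pc5: +32 =366
r56=111000 pc3: +8 =374
r57=111001 pc4: +16 =390
r58=111010 pc4: +16 =406
r59=111011 pc5: +32 =438
r60=111100 pc4: +16 =454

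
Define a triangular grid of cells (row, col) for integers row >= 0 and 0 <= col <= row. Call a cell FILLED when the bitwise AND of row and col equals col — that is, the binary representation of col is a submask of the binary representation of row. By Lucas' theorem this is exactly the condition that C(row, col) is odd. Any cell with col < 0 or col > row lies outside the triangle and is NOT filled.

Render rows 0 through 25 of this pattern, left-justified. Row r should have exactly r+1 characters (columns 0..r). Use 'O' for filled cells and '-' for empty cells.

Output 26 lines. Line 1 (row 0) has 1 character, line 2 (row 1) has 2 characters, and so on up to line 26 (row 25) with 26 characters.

r0=0: O
r1=1: OO
r2=10: O-O
r3=11: OOOO
r4=100: O---O
r5=101: OO--OO
r6=110: O-O-O-O
r7=111: OOOOOOOO
r8=1000: O-------O
r9=1001: OO------OO
r10=1010: O-O-----O-O
r11=1011: OOOO----OOOO
r12=1100: O---O---O---O
r13=1101: OO--OO--OO--OO
r14=1110: O-O-O-O-O-O-O-O
r15=1111: OOOOOOOOOOOOOOOO
r16=10000: O---------------O
r17=10001: OO--------------OO
r18=10010: O-O-------------O-O
r19=10011: OOOO------------OOOO
r20=10100: O---O-----------O---O
r21=10101: OO--OO----------OO--OO
r22=10110: O-O-O-O---------O-O-O-O
r23=10111: OOOOOOOO--------OOOOOOOO
r24=11000: O-------O-------O-------O
r25=11001: OO------OO------OO------OO

Answer: O
OO
O-O
OOOO
O---O
OO--OO
O-O-O-O
OOOOOOOO
O-------O
OO------OO
O-O-----O-O
OOOO----OOOO
O---O---O---O
OO--OO--OO--OO
O-O-O-O-O-O-O-O
OOOOOOOOOOOOOOOO
O---------------O
OO--------------OO
O-O-------------O-O
OOOO------------OOOO
O---O-----------O---O
OO--OO----------OO--OO
O-O-O-O---------O-O-O-O
OOOOOOOO--------OOOOOOOO
O-------O-------O-------O
OO------OO------OO------OO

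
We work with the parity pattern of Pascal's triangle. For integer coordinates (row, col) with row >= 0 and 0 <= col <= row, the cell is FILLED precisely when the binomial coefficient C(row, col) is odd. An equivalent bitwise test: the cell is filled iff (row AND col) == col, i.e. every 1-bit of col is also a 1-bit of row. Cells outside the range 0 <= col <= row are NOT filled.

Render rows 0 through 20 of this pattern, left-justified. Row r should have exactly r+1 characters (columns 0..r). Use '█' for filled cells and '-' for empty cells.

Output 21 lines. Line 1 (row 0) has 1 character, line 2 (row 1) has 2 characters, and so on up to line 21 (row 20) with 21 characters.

r0=0: █
r1=1: ██
r2=10: █-█
r3=11: ████
r4=100: █---█
r5=101: ██--██
r6=110: █-█-█-█
r7=111: ████████
r8=1000: █-------█
r9=1001: ██------██
r10=1010: █-█-----█-█
r11=1011: ████----████
r12=1100: █---█---█---█
r13=1101: ██--██--██--██
r14=1110: █-█-█-█-█-█-█-█
r15=1111: ████████████████
r16=10000: █---------------█
r17=10001: ██--------------██
r18=10010: █-█-------------█-█
r19=10011: ████------------████
r20=10100: █---█-----------█---█

Answer: █
██
█-█
████
█---█
██--██
█-█-█-█
████████
█-------█
██------██
█-█-----█-█
████----████
█---█---█---█
██--██--██--██
█-█-█-█-█-█-█-█
████████████████
█---------------█
██--------------██
█-█-------------█-█
████------------████
█---█-----------█---█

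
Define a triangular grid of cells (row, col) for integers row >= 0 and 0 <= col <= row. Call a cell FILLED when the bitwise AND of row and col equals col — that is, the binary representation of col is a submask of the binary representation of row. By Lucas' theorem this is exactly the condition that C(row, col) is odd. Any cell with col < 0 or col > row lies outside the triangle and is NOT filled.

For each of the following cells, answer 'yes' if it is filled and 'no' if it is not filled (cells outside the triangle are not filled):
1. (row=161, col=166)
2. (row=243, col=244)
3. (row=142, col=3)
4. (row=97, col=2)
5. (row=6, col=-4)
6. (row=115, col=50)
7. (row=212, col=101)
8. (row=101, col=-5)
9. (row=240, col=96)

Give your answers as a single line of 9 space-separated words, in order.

(161,166): col outside [0, 161] -> not filled
(243,244): col outside [0, 243] -> not filled
(142,3): row=0b10001110, col=0b11, row AND col = 0b10 = 2; 2 != 3 -> empty
(97,2): row=0b1100001, col=0b10, row AND col = 0b0 = 0; 0 != 2 -> empty
(6,-4): col outside [0, 6] -> not filled
(115,50): row=0b1110011, col=0b110010, row AND col = 0b110010 = 50; 50 == 50 -> filled
(212,101): row=0b11010100, col=0b1100101, row AND col = 0b1000100 = 68; 68 != 101 -> empty
(101,-5): col outside [0, 101] -> not filled
(240,96): row=0b11110000, col=0b1100000, row AND col = 0b1100000 = 96; 96 == 96 -> filled

Answer: no no no no no yes no no yes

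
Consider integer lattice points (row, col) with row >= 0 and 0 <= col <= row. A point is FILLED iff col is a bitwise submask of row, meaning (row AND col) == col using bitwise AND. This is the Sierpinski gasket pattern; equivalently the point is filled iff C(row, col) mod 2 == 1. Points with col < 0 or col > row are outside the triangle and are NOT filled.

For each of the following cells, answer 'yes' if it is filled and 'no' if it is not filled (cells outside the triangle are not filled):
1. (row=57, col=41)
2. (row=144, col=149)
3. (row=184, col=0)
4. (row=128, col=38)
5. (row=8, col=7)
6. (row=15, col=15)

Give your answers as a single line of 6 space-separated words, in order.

Answer: yes no yes no no yes

Derivation:
(57,41): row=0b111001, col=0b101001, row AND col = 0b101001 = 41; 41 == 41 -> filled
(144,149): col outside [0, 144] -> not filled
(184,0): row=0b10111000, col=0b0, row AND col = 0b0 = 0; 0 == 0 -> filled
(128,38): row=0b10000000, col=0b100110, row AND col = 0b0 = 0; 0 != 38 -> empty
(8,7): row=0b1000, col=0b111, row AND col = 0b0 = 0; 0 != 7 -> empty
(15,15): row=0b1111, col=0b1111, row AND col = 0b1111 = 15; 15 == 15 -> filled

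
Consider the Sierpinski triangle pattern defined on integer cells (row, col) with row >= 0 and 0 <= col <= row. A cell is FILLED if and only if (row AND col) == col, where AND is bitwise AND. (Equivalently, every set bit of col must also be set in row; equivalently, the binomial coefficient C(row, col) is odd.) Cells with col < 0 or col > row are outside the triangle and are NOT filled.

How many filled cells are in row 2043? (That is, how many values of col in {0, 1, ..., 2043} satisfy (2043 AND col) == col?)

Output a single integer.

Answer: 1024

Derivation:
2043 in binary = 11111111011
popcount(2043) = number of 1-bits in 11111111011 = 10
A col c satisfies (2043 AND c) == c iff every set bit of c is also set in 2043; each of the 10 set bits of 2043 can independently be on or off in c.
count = 2^10 = 1024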